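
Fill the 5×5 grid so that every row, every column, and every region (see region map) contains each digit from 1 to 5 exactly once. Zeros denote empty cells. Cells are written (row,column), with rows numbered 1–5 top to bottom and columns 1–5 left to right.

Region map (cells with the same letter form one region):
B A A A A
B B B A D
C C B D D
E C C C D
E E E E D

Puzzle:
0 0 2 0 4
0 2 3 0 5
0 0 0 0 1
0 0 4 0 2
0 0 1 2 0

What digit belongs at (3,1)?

(2,4) = 1: row 2 has {2,3,5}; col 4 has {2}; region has {2,4} → only 1 remains.
(3,3) = 5: row 3 has {1}; col 3 has {1,2,3,4}; region has {2,3} → only 5 remains.
(5,5) = 3: row 5 has {1,2}; col 5 has {1,2,4,5}; region has {1,2,5} → only 3 remains.
(1,1) = 1: row 1 has {2,4}; col 1 has {}; region has {2,3,5} → only 1 remains.
(2,1) = 4: row 2 has {1,2,3,5}; col 1 has {1}; region has {1,2,3,5} → only 4 remains.
(3,2) = 3: row 3 has {1,5}; col 2 has {2}; region has {4} → only 3 remains.
(3,4) = 4: row 3 has {1,3,5}; col 4 has {1,2}; region has {1,2,3,5} → only 4 remains.
(4,4) = 5: row 4 has {2,4}; col 4 has {1,2,4}; region has {3,4} → only 5 remains.
(5,1) = 5: row 5 has {1,2,3}; col 1 has {1,4}; region has {1,2} → only 5 remains.
(5,2) = 4: row 5 has {1,2,3,5}; col 2 has {2,3}; region has {1,2,5} → only 4 remains.
(1,2) = 5: row 1 has {1,2,4}; col 2 has {2,3,4}; region has {1,2,4} → only 5 remains.
(1,4) = 3: row 1 has {1,2,4,5}; col 4 has {1,2,4,5}; region has {1,2,4,5} → only 3 remains.
(3,1) = 2: row 3 has {1,3,4,5}; col 1 has {1,4,5}; region has {3,4,5} → only 2 remains.

2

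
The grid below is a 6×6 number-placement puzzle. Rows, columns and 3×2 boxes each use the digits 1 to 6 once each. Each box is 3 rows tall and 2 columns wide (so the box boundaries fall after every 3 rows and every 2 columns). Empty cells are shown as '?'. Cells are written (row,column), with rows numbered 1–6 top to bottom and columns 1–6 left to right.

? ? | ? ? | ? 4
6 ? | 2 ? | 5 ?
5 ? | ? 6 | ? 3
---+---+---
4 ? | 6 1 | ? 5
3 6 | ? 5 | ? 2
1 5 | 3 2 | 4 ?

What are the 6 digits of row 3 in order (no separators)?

(1,1) = 2: row 1 has {4}; col 1 has {1,3,4,5,6}; box has {5,6} → only 2 remains.
(1,4) = 3: row 1 has {2,4}; col 4 has {1,2,5,6}; box has {2,6} → only 3 remains.
(2,4) = 4: row 2 has {2,5,6}; col 4 has {1,2,3,5,6}; box has {2,3,6} → only 4 remains.
(2,6) = 1: row 2 has {2,4,5,6}; col 6 has {2,3,4,5}; box has {3,4,5} → only 1 remains.
(3,3) = 1: row 3 has {3,5,6}; col 3 has {2,3,6}; box has {2,3,4,6} → only 1 remains.
(3,5) = 2: row 3 has {1,3,5,6}; col 5 has {4,5}; box has {1,3,4,5} → only 2 remains.
(4,2) = 2: row 4 has {1,4,5,6}; col 2 has {5,6}; box has {1,3,4,5,6} → only 2 remains.
(4,5) = 3: row 4 has {1,2,4,5,6}; col 5 has {2,4,5}; box has {2,4,5} → only 3 remains.
(5,3) = 4: row 5 has {2,3,5,6}; col 3 has {1,2,3,6}; box has {1,2,3,5,6} → only 4 remains.
(5,5) = 1: row 5 has {2,3,4,5,6}; col 5 has {2,3,4,5}; box has {2,3,4,5} → only 1 remains.
(6,6) = 6: row 6 has {1,2,3,4,5}; col 6 has {1,2,3,4,5}; box has {1,2,3,4,5} → only 6 remains.
(1,2) = 1: row 1 has {2,3,4}; col 2 has {2,5,6}; box has {2,5,6} → only 1 remains.
(1,3) = 5: row 1 has {1,2,3,4}; col 3 has {1,2,3,4,6}; box has {1,2,3,4,6} → only 5 remains.
(1,5) = 6: row 1 has {1,2,3,4,5}; col 5 has {1,2,3,4,5}; box has {1,2,3,4,5} → only 6 remains.
(2,2) = 3: row 2 has {1,2,4,5,6}; col 2 has {1,2,5,6}; box has {1,2,5,6} → only 3 remains.
(3,2) = 4: row 3 has {1,2,3,5,6}; col 2 has {1,2,3,5,6}; box has {1,2,3,5,6} → only 4 remains.

541623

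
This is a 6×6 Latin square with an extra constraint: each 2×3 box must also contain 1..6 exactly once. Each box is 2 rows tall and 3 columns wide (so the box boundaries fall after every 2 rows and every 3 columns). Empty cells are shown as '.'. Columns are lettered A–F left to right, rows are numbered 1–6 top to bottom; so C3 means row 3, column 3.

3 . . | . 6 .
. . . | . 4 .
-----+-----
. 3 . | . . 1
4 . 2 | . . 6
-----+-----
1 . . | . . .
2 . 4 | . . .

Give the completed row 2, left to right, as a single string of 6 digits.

621345

B1 = 4: in row 1, 4 can only go here (every other open cell in that row sees a 4).
D3 = 4: in row 3, 4 can only go here (every other open cell in that row sees a 4).
E3 = 2: in row 3, 2 can only go here (every other open cell in that row sees a 2).
B4 = 1: in row 4, 1 can only go here (every other open cell in that row sees a 1).
F5 = 4: in row 5, 4 can only go here (every other open cell in that row sees a 4).
D5 = 2: in row 5, 2 can only go here (every other open cell in that row sees a 2).
F1 = 2: in row 1, 2 can only go here (every other open cell in that row sees a 2).
B2 = 2: in row 2, 2 can only go here (every other open cell in that row sees a 2).
C5 = 3: in column 3, 3 can only go here (every other open cell in that column sees a 3).
E5 = 5: row 5 has {1,2,3,4}; col 5 has {2,4,6}; box has {2,4} → only 5 remains.
F6 = 3: row 6 has {2,4}; col 6 has {1,2,4,6}; box has {2,4,5} → only 3 remains.
F2 = 5: row 2 has {2,4}; col 6 has {1,2,3,4,6}; box has {2,4,6} → only 5 remains.
E4 = 3: row 4 has {1,2,4,6}; col 5 has {2,4,5,6}; box has {1,2,4,6} → only 3 remains.
B5 = 6: row 5 has {1,2,3,4,5}; col 2 has {1,2,3,4}; box has {1,2,3,4} → only 6 remains.
B6 = 5: row 6 has {2,3,4}; col 2 has {1,2,3,4,6}; box has {1,2,3,4,6} → only 5 remains.
E6 = 1: row 6 has {2,3,4,5}; col 5 has {2,3,4,5,6}; box has {2,3,4,5} → only 1 remains.
D1 = 1: row 1 has {2,3,4,6}; col 4 has {2,4}; box has {2,4,5,6} → only 1 remains.
A2 = 6: row 2 has {2,4,5}; col 1 has {1,2,3,4}; box has {2,3,4} → only 6 remains.
C2 = 1: row 2 has {2,4,5,6}; col 3 has {2,3,4}; box has {2,3,4,6} → only 1 remains.
D2 = 3: row 2 has {1,2,4,5,6}; col 4 has {1,2,4}; box has {1,2,4,5,6} → only 3 remains.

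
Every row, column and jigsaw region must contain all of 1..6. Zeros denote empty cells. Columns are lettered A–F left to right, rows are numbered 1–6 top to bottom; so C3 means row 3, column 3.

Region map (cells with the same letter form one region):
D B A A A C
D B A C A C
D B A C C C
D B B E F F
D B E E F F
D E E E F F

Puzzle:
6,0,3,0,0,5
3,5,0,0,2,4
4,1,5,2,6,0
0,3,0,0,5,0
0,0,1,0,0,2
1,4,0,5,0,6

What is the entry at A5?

5

B1 = 2: row 1 has {3,5,6}; col 2 has {1,3,4,5}; region has {1,3,5} → only 2 remains.
C2 = 6: row 2 has {2,3,4,5}; col 3 has {1,3,5}; region has {2,3,5} → only 6 remains.
D2 = 1: row 2 has {2,3,4,5,6}; col 4 has {2,5}; region has {2,4,5,6} → only 1 remains.
F3 = 3: row 3 has {1,2,4,5,6}; col 6 has {2,4,5,6}; region has {1,2,4,5,6} → only 3 remains.
A4 = 2: row 4 has {3,5}; col 1 has {1,3,4,6}; region has {1,3,4,6} → only 2 remains.
C4 = 4: row 4 has {2,3,5}; col 3 has {1,3,5,6}; region has {1,2,3,5} → only 4 remains.
D4 = 6: row 4 has {2,3,4,5}; col 4 has {1,2,5}; region has {1,4,5} → only 6 remains.
F4 = 1: row 4 has {2,3,4,5,6}; col 6 has {2,3,4,5,6}; region has {2,5,6} → only 1 remains.
A5 = 5: row 5 has {1,2}; col 1 has {1,2,3,4,6}; region has {1,2,3,4,6} → only 5 remains.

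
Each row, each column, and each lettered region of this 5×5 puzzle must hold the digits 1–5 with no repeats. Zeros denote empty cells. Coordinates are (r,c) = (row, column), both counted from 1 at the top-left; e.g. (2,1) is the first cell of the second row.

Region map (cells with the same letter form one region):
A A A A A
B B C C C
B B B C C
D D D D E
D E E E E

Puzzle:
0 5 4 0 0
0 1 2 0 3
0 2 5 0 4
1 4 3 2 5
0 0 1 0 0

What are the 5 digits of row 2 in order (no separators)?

(2,1) = 4: row 2 has {1,2,3}; col 1 has {1}; region has {1,2,5} → only 4 remains.
(2,4) = 5: row 2 has {1,2,3,4}; col 4 has {2}; region has {2,3,4} → only 5 remains.

41253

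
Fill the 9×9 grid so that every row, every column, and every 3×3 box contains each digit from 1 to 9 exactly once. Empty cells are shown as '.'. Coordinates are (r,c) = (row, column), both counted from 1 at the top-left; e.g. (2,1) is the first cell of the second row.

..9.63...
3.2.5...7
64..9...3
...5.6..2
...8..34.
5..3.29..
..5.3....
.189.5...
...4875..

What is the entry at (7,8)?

(2,2) = 8 (sole candidate).
(2,4) = 1 (sole candidate).
(2,6) = 4 (sole candidate).
(2,7) = 6 (sole candidate).
(2,8) = 9 (sole candidate).
(3,6) = 8 (sole candidate).
(7,6) = 1 (sole candidate).
(8,5) = 2 (sole candidate).
(5,6) = 9 (sole candidate).
(7,4) = 6 (sole candidate).
(3,8) = 5 (hidden single in row 3).
(1,2) = 5 (hidden single in row 1).
(5,9) = 5 (hidden single in row 5).
(8,8) = 3 (hidden single in row 8).
(8,9) = 6 (hidden single in row 8).
(4,1) = 8 (hidden single in column 1).
(4,2) = 9 (hidden single in row 4).
(4,3) = 3 (hidden single in row 4).
(9,3) = 6 (sole candidate).
(4,5) = 4 (hidden single in row 4).
(5,2) = 6 (hidden single in row 5).
(6,2) = 7 (sole candidate).
(6,5) = 1 (sole candidate).
(6,9) = 8 (sole candidate).
(7,2) = 2 (sole candidate).
(9,1) = 9 (sole candidate).
(9,2) = 3 (sole candidate).
(9,9) = 1 (sole candidate).
(1,9) = 4 (sole candidate).
(5,3) = 1 (sole candidate).
(5,5) = 7 (sole candidate).
(6,3) = 4 (sole candidate).
(6,8) = 6 (sole candidate).
(7,9) = 9 (sole candidate).
(9,8) = 2 (sole candidate).
(3,3) = 7 (sole candidate).
(3,4) = 2 (sole candidate).
(3,7) = 1 (sole candidate).
(4,7) = 7 (sole candidate).
(4,8) = 1 (sole candidate).
(5,1) = 2 (sole candidate).
(8,7) = 4 (sole candidate).
(1,1) = 1 (sole candidate).
(1,4) = 7 (sole candidate).
(1,8) = 8 (sole candidate).
(7,7) = 8 (sole candidate).
(7,8) = 7: row 7 has {1,2,3,5,6,8,9}; col 8 has {1,2,3,4,5,6,8,9}; box has {1,2,3,4,5,6,8,9} → only 7 remains.

7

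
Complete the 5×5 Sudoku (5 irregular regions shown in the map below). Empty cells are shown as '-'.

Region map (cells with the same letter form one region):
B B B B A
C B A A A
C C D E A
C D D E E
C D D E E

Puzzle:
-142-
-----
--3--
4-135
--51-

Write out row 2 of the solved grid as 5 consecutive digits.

13254

R1C5 = 3: row 1 has {1,2,4}; col 5 has {5}; region has {} → only 3 remains.
R2C3 = 2: row 2 has {}; col 3 has {1,3,4,5}; region has {3} → only 2 remains.
R3C4 = 4: row 3 has {3}; col 4 has {1,2,3}; region has {1,3,5} → only 4 remains.
R3C5 = 1: row 3 has {3,4}; col 5 has {3,5}; region has {2,3} → only 1 remains.
R4C2 = 2: row 4 has {1,3,4,5}; col 2 has {1}; region has {1,3,5} → only 2 remains.
R5C2 = 4: row 5 has {1,5}; col 2 has {1,2}; region has {1,2,3,5} → only 4 remains.
R5C5 = 2: row 5 has {1,4,5}; col 5 has {1,3,5}; region has {1,3,4,5} → only 2 remains.
R1C1 = 5: row 1 has {1,2,3,4}; col 1 has {4}; region has {1,2,4} → only 5 remains.
R2C2 = 3: row 2 has {2}; col 2 has {1,2,4}; region has {1,2,4,5} → only 3 remains.
R2C4 = 5: row 2 has {2,3}; col 4 has {1,2,3,4}; region has {1,2,3} → only 5 remains.
R2C5 = 4: row 2 has {2,3,5}; col 5 has {1,2,3,5}; region has {1,2,3,5} → only 4 remains.
R3C1 = 2: row 3 has {1,3,4}; col 1 has {4,5}; region has {4} → only 2 remains.
R3C2 = 5: row 3 has {1,2,3,4}; col 2 has {1,2,3,4}; region has {2,4} → only 5 remains.
R5C1 = 3: row 5 has {1,2,4,5}; col 1 has {2,4,5}; region has {2,4,5} → only 3 remains.
R2C1 = 1: row 2 has {2,3,4,5}; col 1 has {2,3,4,5}; region has {2,3,4,5} → only 1 remains.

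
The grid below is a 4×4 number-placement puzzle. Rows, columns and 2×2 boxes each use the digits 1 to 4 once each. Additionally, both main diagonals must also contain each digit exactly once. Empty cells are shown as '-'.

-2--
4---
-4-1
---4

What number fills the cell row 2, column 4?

row 1, column 4 = 3 (sole candidate).
row 2, column 4 = 2: row 2 has {4}; col 4 has {1,3,4}; box has {3} → only 2 remains.

2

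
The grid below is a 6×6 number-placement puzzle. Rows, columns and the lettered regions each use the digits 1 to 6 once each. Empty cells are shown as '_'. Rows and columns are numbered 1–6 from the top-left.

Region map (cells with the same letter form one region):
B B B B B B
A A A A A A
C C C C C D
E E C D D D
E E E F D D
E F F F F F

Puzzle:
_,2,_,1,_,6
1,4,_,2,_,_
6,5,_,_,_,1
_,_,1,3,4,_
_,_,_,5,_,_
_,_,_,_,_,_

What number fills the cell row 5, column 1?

3

row 3, column 4 = 4 (sole candidate).
row 4, column 2 = 6 (sole candidate).
row 5, column 6 = 2 (sole candidate).
row 6, column 4 = 6 (sole candidate).
row 4, column 6 = 5 (sole candidate).
row 5, column 5 = 6 (sole candidate).
row 2, column 6 = 3 (sole candidate).
row 4, column 1 = 2 (sole candidate).
row 6, column 6 = 4 (sole candidate).
row 2, column 5 = 5 (sole candidate).
row 1, column 5 = 3 (sole candidate).
row 2, column 3 = 6 (sole candidate).
row 3, column 5 = 2 (sole candidate).
row 6, column 5 = 1 (sole candidate).
row 3, column 3 = 3 (sole candidate).
row 5, column 3 = 4 (sole candidate).
row 6, column 2 = 3 (sole candidate).
row 6, column 3 = 2 (sole candidate).
row 1, column 3 = 5 (sole candidate).
row 5, column 1 = 3: row 5 has {2,4,5,6}; col 1 has {1,2,6}; region has {2,4,6} → only 3 remains.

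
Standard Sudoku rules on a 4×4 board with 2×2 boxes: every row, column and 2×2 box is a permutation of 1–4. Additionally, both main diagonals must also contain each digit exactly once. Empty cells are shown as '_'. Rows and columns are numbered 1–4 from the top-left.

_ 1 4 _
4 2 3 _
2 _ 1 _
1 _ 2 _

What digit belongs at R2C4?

R1C1 = 3 (sole candidate).
R1C4 = 2 (sole candidate).
R2C4 = 1: row 2 has {2,3,4}; col 4 has {2}; box has {2,3,4} → only 1 remains.

1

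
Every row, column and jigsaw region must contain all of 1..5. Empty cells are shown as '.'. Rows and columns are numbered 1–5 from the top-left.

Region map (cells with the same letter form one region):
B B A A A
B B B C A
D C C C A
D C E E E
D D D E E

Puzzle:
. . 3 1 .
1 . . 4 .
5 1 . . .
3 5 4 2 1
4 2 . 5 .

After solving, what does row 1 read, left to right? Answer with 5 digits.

24315

row 1, column 1 = 2: row 1 has {1,3}; col 1 has {1,3,4,5}; region has {1} → only 2 remains.
row 1, column 2 = 4: row 1 has {1,2,3}; col 2 has {1,2,5}; region has {1,2} → only 4 remains.
row 1, column 5 = 5: row 1 has {1,2,3,4}; col 5 has {1}; region has {1,3} → only 5 remains.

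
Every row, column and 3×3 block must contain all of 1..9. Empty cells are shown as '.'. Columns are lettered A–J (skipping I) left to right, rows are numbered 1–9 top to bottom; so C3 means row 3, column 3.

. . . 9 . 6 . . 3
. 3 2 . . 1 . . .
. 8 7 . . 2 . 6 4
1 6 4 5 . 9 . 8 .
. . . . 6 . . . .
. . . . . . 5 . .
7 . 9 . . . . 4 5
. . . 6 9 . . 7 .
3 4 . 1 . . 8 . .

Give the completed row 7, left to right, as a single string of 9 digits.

D3 = 3: row 3 has {2,4,6,7,8}; col 4 has {1,5,6,9}; box has {1,2,6,9} → only 3 remains.
E3 = 5: row 3 has {2,3,4,6,7,8}; col 5 has {6,9}; box has {1,2,3,6,9} → only 5 remains.
A3 = 9: row 3 has {2,3,4,5,6,7,8}; col 1 has {1,3,7}; box has {2,3,7,8} → only 9 remains.
G3 = 1: row 3 has {2,3,4,5,6,7,8,9}; col 7 has {5,8}; box has {3,4,6} → only 1 remains.
E1 = 8: in row 1, 8 can only go here (every other open cell in that row sees an 8).
A1 = 4: in row 1, 4 can only go here (every other open cell in that row sees a 4).
G1 = 7: in row 1, 7 can only go here (every other open cell in that row sees a 7).
G2 = 9: row 2 has {1,2,3}; col 7 has {1,5,7,8}; box has {1,3,4,6,7} → only 9 remains.
H2 = 5: row 2 has {1,2,3,9}; col 8 has {4,6,7,8}; box has {1,3,4,6,7,9} → only 5 remains.
J2 = 8: row 2 has {1,2,3,5,9}; col 9 has {3,4,5}; box has {1,3,4,5,6,7,9} → only 8 remains.
H1 = 2: row 1 has {3,4,6,7,8,9}; col 8 has {4,5,6,7,8}; box has {1,3,4,5,6,7,8,9} → only 2 remains.
A2 = 6: row 2 has {1,2,3,5,8,9}; col 1 has {1,3,4,7,9}; box has {2,3,4,7,8,9} → only 6 remains.
H9 = 9: row 9 has {1,3,4,8}; col 8 has {2,4,5,6,7,8}; box has {4,5,7,8} → only 9 remains.
J6 = 6: in row 6, 6 can only go here (every other open cell in that row sees a 6).
J9 = 2: row 9 has {1,3,4,8,9}; col 9 has {3,4,5,6,8}; box has {4,5,7,8,9} → only 2 remains.
J4 = 7: row 4 has {1,4,5,6,8,9}; col 9 has {2,3,4,5,6,8}; box has {5,6,8} → only 7 remains.
G8 = 3: row 8 has {6,7,9}; col 7 has {1,5,7,8,9}; box has {2,4,5,7,8,9} → only 3 remains.
J8 = 1: row 8 has {3,6,7,9}; col 9 has {2,3,4,5,6,7,8}; box has {2,3,4,5,7,8,9} → only 1 remains.
E9 = 7: row 9 has {1,2,3,4,8,9}; col 5 has {5,6,8,9}; box has {1,6,9} → only 7 remains.
F9 = 5: row 9 has {1,2,3,4,7,8,9}; col 6 has {1,2,6,9}; box has {1,6,7,9} → only 5 remains.
E2 = 4: row 2 has {1,2,3,5,6,8,9}; col 5 has {5,6,7,8,9}; box has {1,2,3,5,6,8,9} → only 4 remains.
G4 = 2: row 4 has {1,4,5,6,7,8,9}; col 7 has {1,3,5,7,8,9}; box has {5,6,7,8} → only 2 remains.
G5 = 4: row 5 has {6}; col 7 has {1,2,3,5,7,8,9}; box has {2,5,6,7,8} → only 4 remains.
J5 = 9: row 5 has {4,6}; col 9 has {1,2,3,4,5,6,7,8}; box has {2,4,5,6,7,8} → only 9 remains.
G7 = 6: row 7 has {4,5,7,9}; col 7 has {1,2,3,4,5,7,8,9}; box has {1,2,3,4,5,7,8,9} → only 6 remains.
C9 = 6: row 9 has {1,2,3,4,5,7,8,9}; col 3 has {2,4,7,9}; box has {3,4,7,9} → only 6 remains.
D2 = 7: row 2 has {1,2,3,4,5,6,8,9}; col 4 has {1,3,5,6,9}; box has {1,2,3,4,5,6,8,9} → only 7 remains.
E4 = 3: row 4 has {1,2,4,5,6,7,8,9}; col 5 has {4,5,6,7,8,9}; box has {5,6,9} → only 3 remains.
E7 = 2: row 7 has {4,5,6,7,9}; col 5 has {3,4,5,6,7,8,9}; box has {1,5,6,7,9} → only 2 remains.
E6 = 1: row 6 has {5,6}; col 5 has {2,3,4,5,6,7,8,9}; box has {3,5,6,9} → only 1 remains.
H6 = 3: row 6 has {1,5,6}; col 8 has {2,4,5,6,7,8,9}; box has {2,4,5,6,7,8,9} → only 3 remains.
B7 = 1: row 7 has {2,4,5,6,7,9}; col 2 has {3,4,6,8}; box has {3,4,6,7,9} → only 1 remains.
D7 = 8: row 7 has {1,2,4,5,6,7,9}; col 4 has {1,3,5,6,7,9}; box has {1,2,5,6,7,9} → only 8 remains.
F7 = 3: row 7 has {1,2,4,5,6,7,8,9}; col 6 has {1,2,5,6,9}; box has {1,2,5,6,7,8,9} → only 3 remains.

719823645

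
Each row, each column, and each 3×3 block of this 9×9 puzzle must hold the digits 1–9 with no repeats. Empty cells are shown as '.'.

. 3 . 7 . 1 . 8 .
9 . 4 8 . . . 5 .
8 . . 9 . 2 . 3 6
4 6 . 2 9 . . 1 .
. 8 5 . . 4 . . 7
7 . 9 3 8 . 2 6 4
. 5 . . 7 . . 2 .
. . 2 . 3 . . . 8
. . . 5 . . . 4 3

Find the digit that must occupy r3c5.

r1c3 = 6: row 1 has {1,3,7,8}; col 3 has {2,4,5,9}; box has {3,4,8,9} → only 6 remains.
r2c5 = 6: row 2 has {4,5,8,9}; col 5 has {3,7,8,9}; box has {1,2,7,8,9} → only 6 remains.
r2c6 = 3: row 2 has {4,5,6,8,9}; col 6 has {1,2,4}; box has {1,2,6,7,8,9} → only 3 remains.
r4c3 = 3: row 4 has {1,2,4,6,9}; col 3 has {2,4,5,6,9}; box has {4,5,6,7,8,9} → only 3 remains.
r4c9 = 5: row 4 has {1,2,3,4,6,9}; col 9 has {3,4,6,7,8}; box has {1,2,4,6,7} → only 5 remains.
r5c5 = 1: row 5 has {4,5,7,8}; col 5 has {3,6,7,8,9}; box has {2,3,4,8,9} → only 1 remains.
r5c8 = 9: row 5 has {1,4,5,7,8}; col 8 has {1,2,3,4,5,6,8}; box has {1,2,4,5,6,7} → only 9 remains.
r6c2 = 1: row 6 has {2,3,4,6,7,8,9}; col 2 has {3,5,6,8}; box has {3,4,5,6,7,8,9} → only 1 remains.
r6c6 = 5: row 6 has {1,2,3,4,6,7,8,9}; col 6 has {1,2,3,4}; box has {1,2,3,4,8,9} → only 5 remains.
r8c8 = 7: row 8 has {2,3,8}; col 8 has {1,2,3,4,5,6,8,9}; box has {2,3,4,8} → only 7 remains.
r9c5 = 2: row 9 has {3,4,5}; col 5 has {1,3,6,7,8,9}; box has {3,5,7} → only 2 remains.
r3c2 = 7: row 3 has {2,3,6,8,9}; col 2 has {1,3,5,6,8}; box has {3,4,6,8,9} → only 7 remains.
r3c3 = 1: row 3 has {2,3,6,7,8,9}; col 3 has {2,3,4,5,6,9}; box has {3,4,6,7,8,9} → only 1 remains.
r3c7 = 4: row 3 has {1,2,3,6,7,8,9}; col 7 has {2}; box has {3,5,6,8} → only 4 remains.
r4c6 = 7: row 4 has {1,2,3,4,5,6,9}; col 6 has {1,2,3,4,5}; box has {1,2,3,4,5,8,9} → only 7 remains.
r4c7 = 8: row 4 has {1,2,3,4,5,6,7,9}; col 7 has {2,4}; box has {1,2,4,5,6,7,9} → only 8 remains.
r5c1 = 2: row 5 has {1,4,5,7,8,9}; col 1 has {4,7,8,9}; box has {1,3,4,5,6,7,8,9} → only 2 remains.
r5c4 = 6: row 5 has {1,2,4,5,7,8,9}; col 4 has {2,3,5,7,8,9}; box has {1,2,3,4,5,7,8,9} → only 6 remains.
r5c7 = 3: row 5 has {1,2,4,5,6,7,8,9}; col 7 has {2,4,8}; box has {1,2,4,5,6,7,8,9} → only 3 remains.
r7c3 = 8: row 7 has {2,5,7}; col 3 has {1,2,3,4,5,6,9}; box has {2,5} → only 8 remains.
r9c2 = 9: row 9 has {2,3,4,5}; col 2 has {1,3,5,6,7,8}; box has {2,5,8} → only 9 remains.
r9c3 = 7: row 9 has {2,3,4,5,9}; col 3 has {1,2,3,4,5,6,8,9}; box has {2,5,8,9} → only 7 remains.
r1c1 = 5: row 1 has {1,3,6,7,8}; col 1 has {2,4,7,8,9}; box has {1,3,4,6,7,8,9} → only 5 remains.
r1c5 = 4: row 1 has {1,3,5,6,7,8}; col 5 has {1,2,3,6,7,8,9}; box has {1,2,3,6,7,8,9} → only 4 remains.
r1c7 = 9: row 1 has {1,3,4,5,6,7,8}; col 7 has {2,3,4,8}; box has {3,4,5,6,8} → only 9 remains.
r1c9 = 2: row 1 has {1,3,4,5,6,7,8,9}; col 9 has {3,4,5,6,7,8}; box has {3,4,5,6,8,9} → only 2 remains.
r2c2 = 2: row 2 has {3,4,5,6,8,9}; col 2 has {1,3,5,6,7,8,9}; box has {1,3,4,5,6,7,8,9} → only 2 remains.
r2c9 = 1: row 2 has {2,3,4,5,6,8,9}; col 9 has {2,3,4,5,6,7,8}; box has {2,3,4,5,6,8,9} → only 1 remains.
r3c5 = 5: row 3 has {1,2,3,4,6,7,8,9}; col 5 has {1,2,3,4,6,7,8,9}; box has {1,2,3,4,6,7,8,9} → only 5 remains.

5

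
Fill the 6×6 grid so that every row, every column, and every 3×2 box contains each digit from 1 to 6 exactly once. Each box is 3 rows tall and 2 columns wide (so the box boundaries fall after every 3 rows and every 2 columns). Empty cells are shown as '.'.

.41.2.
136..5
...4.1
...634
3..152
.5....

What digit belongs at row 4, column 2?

row 2, column 4 = 2: row 2 has {1,3,5,6}; col 4 has {1,4,6}; box has {1,4,6} → only 2 remains.
row 2, column 5 = 4: row 2 has {1,2,3,5,6}; col 5 has {2,3,5}; box has {1,2,5} → only 4 remains.
row 3, column 5 = 6: row 3 has {1,4}; col 5 has {2,3,4,5}; box has {1,2,4,5} → only 6 remains.
row 4, column 1 = 2: row 4 has {3,4,6}; col 1 has {1,3}; box has {3,5} → only 2 remains.
row 4, column 2 = 1: row 4 has {2,3,4,6}; col 2 has {3,4,5}; box has {2,3,5} → only 1 remains.

1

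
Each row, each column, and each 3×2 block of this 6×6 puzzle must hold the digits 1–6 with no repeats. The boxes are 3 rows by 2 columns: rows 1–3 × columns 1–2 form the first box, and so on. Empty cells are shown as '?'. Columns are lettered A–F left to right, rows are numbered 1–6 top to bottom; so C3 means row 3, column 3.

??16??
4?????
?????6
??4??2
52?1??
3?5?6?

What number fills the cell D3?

A1 = 2: row 1 has {1,6}; col 1 has {3,4,5}; box has {4} → only 2 remains.
A3 = 1: row 3 has {6}; col 1 has {2,3,4,5}; box has {2,4} → only 1 remains.
A4 = 6: row 4 has {2,4}; col 1 has {1,2,3,4,5}; box has {2,3,5} → only 6 remains.
B4 = 1: row 4 has {2,4,6}; col 2 has {2}; box has {2,3,5,6} → only 1 remains.
D4 = 3: row 4 has {1,2,4,6}; col 4 has {1,6}; box has {1,4,5} → only 3 remains.
E4 = 5: row 4 has {1,2,3,4,6}; col 5 has {6}; box has {2,6} → only 5 remains.
C5 = 6: row 5 has {1,2,5}; col 3 has {1,4,5}; box has {1,3,4,5} → only 6 remains.
B6 = 4: row 6 has {3,5,6}; col 2 has {1,2}; box has {1,2,3,5,6} → only 4 remains.
D6 = 2: row 6 has {3,4,5,6}; col 4 has {1,3,6}; box has {1,3,4,5,6} → only 2 remains.
F6 = 1: row 6 has {2,3,4,5,6}; col 6 has {2,6}; box has {2,5,6} → only 1 remains.
D2 = 5: row 2 has {4}; col 4 has {1,2,3,6}; box has {1,6} → only 5 remains.
F2 = 3: row 2 has {4,5}; col 6 has {1,2,6}; box has {6} → only 3 remains.
D3 = 4: row 3 has {1,6}; col 4 has {1,2,3,5,6}; box has {1,5,6} → only 4 remains.

4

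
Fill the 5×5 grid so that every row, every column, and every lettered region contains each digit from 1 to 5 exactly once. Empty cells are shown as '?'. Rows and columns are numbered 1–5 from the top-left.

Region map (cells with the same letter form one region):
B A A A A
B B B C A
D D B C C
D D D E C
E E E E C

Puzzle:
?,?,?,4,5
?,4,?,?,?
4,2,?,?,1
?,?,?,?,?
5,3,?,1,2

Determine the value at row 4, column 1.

1

row 1, column 2 = 1 (sole candidate).
row 2, column 5 = 3 (sole candidate).
row 4, column 2 = 5 (sole candidate).
row 4, column 4 = 2 (sole candidate).
row 4, column 5 = 4 (sole candidate).
row 5, column 3 = 4 (sole candidate).
row 1, column 3 = 2 (sole candidate).
row 2, column 4 = 5 (sole candidate).
row 3, column 4 = 3 (sole candidate).
row 1, column 1 = 3 (sole candidate).
row 2, column 3 = 1 (sole candidate).
row 3, column 3 = 5 (sole candidate).
row 4, column 1 = 1: row 4 has {2,4,5}; col 1 has {3,4,5}; region has {2,4,5} → only 1 remains.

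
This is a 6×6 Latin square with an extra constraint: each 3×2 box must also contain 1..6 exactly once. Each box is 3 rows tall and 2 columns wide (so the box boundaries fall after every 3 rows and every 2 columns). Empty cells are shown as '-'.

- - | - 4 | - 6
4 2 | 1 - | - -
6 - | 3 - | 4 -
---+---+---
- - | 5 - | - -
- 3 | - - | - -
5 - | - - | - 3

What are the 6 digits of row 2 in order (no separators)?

421635

row 1, column 3 = 2 (sole candidate).
row 2, column 6 = 5: row 2 has {1,2,4}; col 6 has {3,6}; box has {4,6} → only 5 remains.
row 3, column 4 = 5 (sole candidate).
row 2, column 4 = 6: row 2 has {1,2,4,5}; col 4 has {4,5}; box has {1,2,3,4,5} → only 6 remains.
row 2, column 5 = 3: row 2 has {1,2,4,5,6}; col 5 has {4}; box has {4,5,6} → only 3 remains.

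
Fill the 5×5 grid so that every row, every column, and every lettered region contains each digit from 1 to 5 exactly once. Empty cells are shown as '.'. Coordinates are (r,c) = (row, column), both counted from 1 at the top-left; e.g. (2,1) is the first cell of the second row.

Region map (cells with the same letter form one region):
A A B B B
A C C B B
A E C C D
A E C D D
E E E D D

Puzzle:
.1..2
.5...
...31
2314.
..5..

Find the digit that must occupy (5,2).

4

(1,4) = 5: row 1 has {1,2}; col 4 has {3,4}; region has {2} → only 5 remains.
(2,4) = 1: row 2 has {5}; col 4 has {3,4,5}; region has {2,5} → only 1 remains.
(4,5) = 5: row 4 has {1,2,3,4}; col 5 has {1,2}; region has {1,4} → only 5 remains.
(5,4) = 2: row 5 has {5}; col 4 has {1,3,4,5}; region has {1,4,5} → only 2 remains.
(5,5) = 3: row 5 has {2,5}; col 5 has {1,2,5}; region has {1,2,4,5} → only 3 remains.
(2,5) = 4: row 2 has {1,5}; col 5 has {1,2,3,5}; region has {1,2,5} → only 4 remains.
(5,2) = 4: row 5 has {2,3,5}; col 2 has {1,3,5}; region has {3,5} → only 4 remains.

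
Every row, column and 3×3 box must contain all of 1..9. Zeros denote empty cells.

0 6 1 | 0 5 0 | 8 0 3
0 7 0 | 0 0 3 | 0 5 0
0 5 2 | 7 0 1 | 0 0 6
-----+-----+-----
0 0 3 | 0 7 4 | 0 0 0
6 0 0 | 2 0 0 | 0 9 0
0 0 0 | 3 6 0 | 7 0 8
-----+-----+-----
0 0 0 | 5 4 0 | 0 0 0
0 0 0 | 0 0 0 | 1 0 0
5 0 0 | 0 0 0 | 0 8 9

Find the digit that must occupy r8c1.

r3c8 = 4 (sole candidate).
r3c7 = 9 (sole candidate).
r2c7 = 2 (sole candidate).
r2c9 = 1 (sole candidate).
r3c5 = 8 (sole candidate).
r5c5 = 1 (sole candidate).
r1c8 = 7 (sole candidate).
r2c5 = 9 (sole candidate).
r3c1 = 3 (sole candidate).
r1c4 = 4 (sole candidate).
r1c6 = 2 (sole candidate).
r2c4 = 6 (sole candidate).
r9c4 = 1 (sole candidate).
r1c1 = 9 (sole candidate).
r5c7 = 3 (hidden single in row 5).
r5c3 = 7 (hidden single in row 5).
r7c7 = 6 (sole candidate).
r9c7 = 4 (sole candidate).
r4c7 = 5 (sole candidate).
r4c9 = 2 (sole candidate).
r5c9 = 4 (sole candidate).
r6c8 = 1 (sole candidate).
r7c9 = 7 (sole candidate).
r8c9 = 5 (sole candidate).
r9c3 = 6 (sole candidate).
r9c6 = 7 (sole candidate).
r4c8 = 6 (sole candidate).
r5c2 = 8 (sole candidate).
r5c6 = 5 (sole candidate).
r6c6 = 9 (sole candidate).
r7c6 = 8 (sole candidate).
r8c4 = 9 (sole candidate).
r8c6 = 6 (sole candidate).
r4c1 = 1 (sole candidate).
r4c2 = 9 (sole candidate).
r4c4 = 8 (sole candidate).
r7c1 = 2 (sole candidate).
r7c3 = 9 (sole candidate).
r7c8 = 3 (sole candidate).
r8c8 = 2 (sole candidate).
r9c2 = 3 (sole candidate).
r9c5 = 2 (sole candidate).
r6c1 = 4 (sole candidate).
r6c2 = 2 (sole candidate).
r6c3 = 5 (sole candidate).
r7c2 = 1 (sole candidate).
r8c2 = 4 (sole candidate).
r8c3 = 8 (sole candidate).
r8c5 = 3 (sole candidate).
r2c1 = 8 (sole candidate).
r2c3 = 4 (sole candidate).
r8c1 = 7: row 8 has {1,2,3,4,5,6,8,9}; col 1 has {1,2,3,4,5,6,8,9}; box has {1,2,3,4,5,6,8,9} → only 7 remains.

7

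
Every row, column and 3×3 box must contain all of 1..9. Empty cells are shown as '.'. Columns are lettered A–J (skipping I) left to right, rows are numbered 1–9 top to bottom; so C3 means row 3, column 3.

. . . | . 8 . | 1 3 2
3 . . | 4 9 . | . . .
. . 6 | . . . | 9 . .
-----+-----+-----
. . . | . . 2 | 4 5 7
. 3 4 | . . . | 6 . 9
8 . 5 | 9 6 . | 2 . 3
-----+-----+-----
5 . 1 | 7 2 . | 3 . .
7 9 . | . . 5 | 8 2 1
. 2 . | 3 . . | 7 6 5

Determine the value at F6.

4

G2 = 5 (sole candidate).
C4 = 9 (sole candidate).
H6 = 1 (sole candidate).
J7 = 4 (sole candidate).
C8 = 3 (sole candidate).
D8 = 6 (sole candidate).
E8 = 4 (sole candidate).
A9 = 4 (sole candidate).
C9 = 8 (sole candidate).
E9 = 1 (sole candidate).
F9 = 9 (sole candidate).
A1 = 9 (sole candidate).
C1 = 7 (sole candidate).
D1 = 5 (sole candidate).
F1 = 6 (sole candidate).
C2 = 2 (sole candidate).
A3 = 1 (sole candidate).
D3 = 2 (sole candidate).
J3 = 8 (sole candidate).
A4 = 6 (sole candidate).
B4 = 1 (sole candidate).
D4 = 8 (sole candidate).
E4 = 3 (sole candidate).
A5 = 2 (sole candidate).
D5 = 1 (sole candidate).
F5 = 7 (sole candidate).
H5 = 8 (sole candidate).
B6 = 7 (sole candidate).
F6 = 4: row 6 has {1,2,3,5,6,7,8,9}; col 6 has {2,5,6,7,9}; box has {1,2,3,6,7,8,9} → only 4 remains.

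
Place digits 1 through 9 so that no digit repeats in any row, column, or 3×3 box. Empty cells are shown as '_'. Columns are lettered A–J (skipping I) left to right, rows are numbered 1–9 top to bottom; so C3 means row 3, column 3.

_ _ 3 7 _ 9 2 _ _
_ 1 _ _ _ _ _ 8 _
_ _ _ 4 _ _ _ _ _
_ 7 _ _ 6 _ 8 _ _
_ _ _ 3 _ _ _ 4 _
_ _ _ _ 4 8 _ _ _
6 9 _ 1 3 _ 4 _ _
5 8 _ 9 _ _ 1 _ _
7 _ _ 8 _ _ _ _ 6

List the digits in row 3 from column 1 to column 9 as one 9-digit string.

256483791

C7 = 2: row 7 has {1,3,4,6,9}; col 3 has {3}; box has {5,6,7,8,9} → only 2 remains.
C8 = 4: row 8 has {1,5,8,9}; col 3 has {2,3}; box has {2,5,6,7,8,9} → only 4 remains.
B9 = 3: row 9 has {6,7,8}; col 2 has {1,7,8,9}; box has {2,4,5,6,7,8,9} → only 3 remains.
C9 = 1: row 9 has {3,6,7,8}; col 3 has {2,3,4}; box has {2,3,4,5,6,7,8,9} → only 1 remains.
A4 = 4: in row 4, 4 can only go here (every other open cell in that row sees a 4).
A1 = 8: row 1 has {2,3,7,9}; col 1 has {4,5,6,7}; box has {1,3} → only 8 remains.
J2 = 4: in row 2, 4 can only go here (every other open cell in that row sees a 4).
B1 = 4: in row 1, 4 can only go here (every other open cell in that row sees a 4).
H1 = 6: in row 1, 6 can only go here (every other open cell in that row sees a 6).
E3 = 8: in row 3, 8 can only go here (every other open cell in that row sees an 8).
C5 = 8: in row 5, 8 can only go here (every other open cell in that row sees an 8).
J7 = 8: in row 7, 8 can only go here (every other open cell in that row sees an 8).
F8 = 6: in row 8, 6 can only go here (every other open cell in that row sees a 6).
F9 = 4: in row 9, 4 can only go here (every other open cell in that row sees a 4).
A6 = 3: in column 1, 3 can only go here (every other open cell in that column sees a 3).
A5 = 1: in column 1, 1 can only go here (every other open cell in that column sees a 1).
D2 = 6: in column 4, 6 can only go here (every other open cell in that column sees a 6).
E1 = 1: in column 5, 1 can only go here (every other open cell in that column sees a 1).
E5 = 9: in column 5, 9 can only go here (every other open cell in that column sees a 9).
J1 = 5: row 1 has {1,2,3,4,6,7,8,9}; col 9 has {4,6,8}; box has {2,4,6,8} → only 5 remains.
E8 = 7: in column 5, 7 can only go here (every other open cell in that column sees a 7).
F7 = 5: row 7 has {1,2,3,4,6,8,9}; col 6 has {4,6,8,9}; box has {1,3,4,6,7,8,9} → only 5 remains.
H7 = 7: row 7 has {1,2,3,4,5,6,8,9}; col 8 has {4,6,8}; box has {1,4,6,8} → only 7 remains.
E9 = 2: row 9 has {1,3,4,6,7,8}; col 5 has {1,3,4,6,7,8,9}; box has {1,3,4,5,6,7,8,9} → only 2 remains.
E2 = 5: row 2 has {1,4,6,8}; col 5 has {1,2,3,4,6,7,8,9}; box has {1,4,6,7,8,9} → only 5 remains.
F4 = 1: in column 6, 1 can only go here (every other open cell in that column sees a 1).
F5 = 7: in column 6, 7 can only go here (every other open cell in that column sees a 7).
J5 = 2: row 5 has {1,3,4,7,8,9}; col 9 has {4,5,6,8}; box has {4,8} → only 2 remains.
J8 = 3: row 8 has {1,4,5,6,7,8,9}; col 9 has {2,4,5,6,8}; box has {1,4,6,7,8} → only 3 remains.
J4 = 9: row 4 has {1,4,6,7,8}; col 9 has {2,3,4,5,6,8}; box has {2,4,8} → only 9 remains.
H8 = 2: row 8 has {1,3,4,5,6,7,8,9}; col 8 has {4,6,7,8}; box has {1,3,4,6,7,8} → only 2 remains.
C4 = 5: row 4 has {1,4,6,7,8,9}; col 3 has {1,2,3,4,8}; box has {1,3,4,7,8} → only 5 remains.
D4 = 2: row 4 has {1,4,5,6,7,8,9}; col 4 has {1,3,4,6,7,8,9}; box has {1,3,4,6,7,8,9} → only 2 remains.
H4 = 3: row 4 has {1,2,4,5,6,7,8,9}; col 8 has {2,4,6,7,8}; box has {2,4,8,9} → only 3 remains.
B5 = 6: row 5 has {1,2,3,4,7,8,9}; col 2 has {1,3,4,7,8,9}; box has {1,3,4,5,7,8} → only 6 remains.
G5 = 5: row 5 has {1,2,3,4,6,7,8,9}; col 7 has {1,2,4,8}; box has {2,3,4,8,9} → only 5 remains.
B6 = 2: row 6 has {3,4,8}; col 2 has {1,3,4,6,7,8,9}; box has {1,3,4,5,6,7,8} → only 2 remains.
C6 = 9: row 6 has {2,3,4,8}; col 3 has {1,2,3,4,5,8}; box has {1,2,3,4,5,6,7,8} → only 9 remains.
D6 = 5: row 6 has {2,3,4,8,9}; col 4 has {1,2,3,4,6,7,8,9}; box has {1,2,3,4,6,7,8,9} → only 5 remains.
H6 = 1: row 6 has {2,3,4,5,8,9}; col 8 has {2,3,4,6,7,8}; box has {2,3,4,5,8,9} → only 1 remains.
J6 = 7: row 6 has {1,2,3,4,5,8,9}; col 9 has {2,3,4,5,6,8,9}; box has {1,2,3,4,5,8,9} → only 7 remains.
G9 = 9: row 9 has {1,2,3,4,6,7,8}; col 7 has {1,2,4,5,8}; box has {1,2,3,4,6,7,8} → only 9 remains.
H9 = 5: row 9 has {1,2,3,4,6,7,8,9}; col 8 has {1,2,3,4,6,7,8}; box has {1,2,3,4,6,7,8,9} → only 5 remains.
C2 = 7: row 2 has {1,4,5,6,8}; col 3 has {1,2,3,4,5,8,9}; box has {1,3,4,8} → only 7 remains.
G2 = 3: row 2 has {1,4,5,6,7,8}; col 7 has {1,2,4,5,8,9}; box has {2,4,5,6,8} → only 3 remains.
B3 = 5: row 3 has {4,8}; col 2 has {1,2,3,4,6,7,8,9}; box has {1,3,4,7,8} → only 5 remains.
C3 = 6: row 3 has {4,5,8}; col 3 has {1,2,3,4,5,7,8,9}; box has {1,3,4,5,7,8} → only 6 remains.
G3 = 7: row 3 has {4,5,6,8}; col 7 has {1,2,3,4,5,8,9}; box has {2,3,4,5,6,8} → only 7 remains.
H3 = 9: row 3 has {4,5,6,7,8}; col 8 has {1,2,3,4,5,6,7,8}; box has {2,3,4,5,6,7,8} → only 9 remains.
J3 = 1: row 3 has {4,5,6,7,8,9}; col 9 has {2,3,4,5,6,7,8,9}; box has {2,3,4,5,6,7,8,9} → only 1 remains.
G6 = 6: row 6 has {1,2,3,4,5,7,8,9}; col 7 has {1,2,3,4,5,7,8,9}; box has {1,2,3,4,5,7,8,9} → only 6 remains.
F2 = 2: row 2 has {1,3,4,5,6,7,8}; col 6 has {1,4,5,6,7,8,9}; box has {1,4,5,6,7,8,9} → only 2 remains.
A3 = 2: row 3 has {1,4,5,6,7,8,9}; col 1 has {1,3,4,5,6,7,8}; box has {1,3,4,5,6,7,8} → only 2 remains.
F3 = 3: row 3 has {1,2,4,5,6,7,8,9}; col 6 has {1,2,4,5,6,7,8,9}; box has {1,2,4,5,6,7,8,9} → only 3 remains.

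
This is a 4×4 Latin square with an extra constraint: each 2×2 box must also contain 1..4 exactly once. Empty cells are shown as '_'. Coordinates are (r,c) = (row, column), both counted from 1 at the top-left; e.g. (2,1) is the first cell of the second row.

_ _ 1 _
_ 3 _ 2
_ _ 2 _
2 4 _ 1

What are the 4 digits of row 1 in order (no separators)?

(1,1) = 4: row 1 has {1}; col 1 has {2}; box has {3} → only 4 remains.
(1,2) = 2: row 1 has {1,4}; col 2 has {3,4}; box has {3,4} → only 2 remains.
(1,4) = 3: row 1 has {1,2,4}; col 4 has {1,2}; box has {1,2} → only 3 remains.

4213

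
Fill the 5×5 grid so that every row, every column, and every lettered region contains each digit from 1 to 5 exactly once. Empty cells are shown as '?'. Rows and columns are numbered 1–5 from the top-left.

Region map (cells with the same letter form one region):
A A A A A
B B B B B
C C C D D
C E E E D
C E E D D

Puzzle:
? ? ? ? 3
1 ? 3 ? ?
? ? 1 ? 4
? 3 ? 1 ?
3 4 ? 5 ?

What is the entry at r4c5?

r4c5 = 2: row 4 has {1,3}; col 5 has {3,4}; region has {4,5} → only 2 remains.

2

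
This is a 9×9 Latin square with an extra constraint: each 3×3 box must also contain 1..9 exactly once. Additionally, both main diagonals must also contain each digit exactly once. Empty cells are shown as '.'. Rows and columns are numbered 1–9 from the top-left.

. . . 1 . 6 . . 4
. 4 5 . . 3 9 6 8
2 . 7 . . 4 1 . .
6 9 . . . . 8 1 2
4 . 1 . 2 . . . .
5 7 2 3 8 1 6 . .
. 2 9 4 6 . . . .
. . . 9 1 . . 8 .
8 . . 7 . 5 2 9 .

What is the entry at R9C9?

6

R2C1 = 1 (sole candidate).
R2C4 = 2 (sole candidate).
R2C5 = 7 (sole candidate).
R4C3 = 3 (sole candidate).
R4C4 = 5 (sole candidate).
R4C5 = 4 (sole candidate).
R4C6 = 7 (sole candidate).
R5C2 = 8 (sole candidate).
R5C4 = 6 (sole candidate).
R5C6 = 9 (sole candidate).
R6C8 = 4 (sole candidate).
R6C9 = 9 (sole candidate).
R7C6 = 8 (sole candidate).
R7C7 = 3 (sole candidate).
R8C2 = 5 (sole candidate).
R8C6 = 2 (sole candidate).
R9C5 = 3 (sole candidate).
R9C9 = 6: row 9 has {2,3,5,7,8,9}; col 9 has {2,4,8,9}; box has {2,3,8,9}; main diagonal has {1,2,3,4,5,7,8} → only 6 remains.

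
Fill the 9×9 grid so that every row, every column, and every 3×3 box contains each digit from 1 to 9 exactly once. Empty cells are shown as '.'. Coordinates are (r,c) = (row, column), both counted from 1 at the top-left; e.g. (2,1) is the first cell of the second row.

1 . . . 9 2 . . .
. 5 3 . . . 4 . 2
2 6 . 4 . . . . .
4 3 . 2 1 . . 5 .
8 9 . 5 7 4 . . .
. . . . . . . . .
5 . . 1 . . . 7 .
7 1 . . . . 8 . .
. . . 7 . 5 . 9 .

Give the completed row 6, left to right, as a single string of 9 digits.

625938147

(2,1) = 9: row 2 has {2,3,4,5}; col 1 has {1,2,4,5,7,8}; box has {1,2,3,5,6} → only 9 remains.
(6,1) = 6: row 6 has {}; col 1 has {1,2,4,5,7,8,9}; box has {3,4,8,9} → only 6 remains.
(9,1) = 3: row 9 has {5,7,9}; col 1 has {1,2,4,5,6,7,8,9}; box has {1,5,7} → only 3 remains.
(4,3) = 7: row 4 has {1,2,3,4,5}; col 3 has {3}; box has {3,4,6,8,9} → only 7 remains.
(6,2) = 2: row 6 has {6}; col 2 has {1,3,5,6,9}; box has {3,4,6,7,8,9} → only 2 remains.
(3,3) = 8: row 3 has {2,4,6}; col 3 has {3,7}; box has {1,2,3,5,6,9} → only 8 remains.
(5,3) = 1: row 5 has {4,5,7,8,9}; col 3 has {3,7,8}; box has {2,3,4,6,7,8,9} → only 1 remains.
(6,3) = 5: row 6 has {2,6}; col 3 has {1,3,7,8}; box has {1,2,3,4,6,7,8,9} → only 5 remains.
(1,3) = 4: row 1 has {1,2,9}; col 3 has {1,3,5,7,8}; box has {1,2,3,5,6,8,9} → only 4 remains.
(1,2) = 7: row 1 has {1,2,4,9}; col 2 has {1,2,3,5,6,9}; box has {1,2,3,4,5,6,8,9} → only 7 remains.
(2,6) = 7: in row 2, 7 can only go here (every other open cell in that row sees a 7).
(2,8) = 1: in row 2, 1 can only go here (every other open cell in that row sees a 1).
(3,8) = 3: row 3 has {2,4,6,8}; col 8 has {1,5,7,9}; box has {1,2,4} → only 3 remains.
(3,5) = 5: row 3 has {2,3,4,6,8}; col 5 has {1,7,9}; box has {2,4,7,9} → only 5 remains.
(3,6) = 1: row 3 has {2,3,4,5,6,8}; col 6 has {2,4,5,7}; box has {2,4,5,7,9} → only 1 remains.
(1,4) = 3: in row 1, 3 can only go here (every other open cell in that row sees a 3).
(8,9) = 5: in row 8, 5 can only go here (every other open cell in that row sees a 5).
(1,7) = 5: in row 1, 5 can only go here (every other open cell in that row sees a 5).
(4,6) = 6: in box 5, 6 can only go here (every other open cell in that box sees a 6).
(4,7) = 9: row 4 has {1,2,3,4,5,6,7}; col 7 has {4,5,8}; box has {5} → only 9 remains.
(4,9) = 8: row 4 has {1,2,3,4,5,6,7,9}; col 9 has {2,5}; box has {5,9} → only 8 remains.
(6,8) = 4: row 6 has {2,5,6}; col 8 has {1,3,5,7,9}; box has {5,8,9} → only 4 remains.
(1,9) = 6: row 1 has {1,2,3,4,5,7,9}; col 9 has {2,5,8}; box has {1,2,3,4,5} → only 6 remains.
(3,7) = 7: row 3 has {1,2,3,4,5,6,8}; col 7 has {4,5,8,9}; box has {1,2,3,4,5,6} → only 7 remains.
(3,9) = 9: row 3 has {1,2,3,4,5,6,7,8}; col 9 has {2,5,6,8}; box has {1,2,3,4,5,6,7} → only 9 remains.
(5,9) = 3: row 5 has {1,4,5,7,8,9}; col 9 has {2,5,6,8,9}; box has {4,5,8,9} → only 3 remains.
(6,7) = 1: row 6 has {2,4,5,6}; col 7 has {4,5,7,8,9}; box has {3,4,5,8,9} → only 1 remains.
(6,9) = 7: row 6 has {1,2,4,5,6}; col 9 has {2,3,5,6,8,9}; box has {1,3,4,5,8,9} → only 7 remains.
(7,9) = 4: row 7 has {1,5,7}; col 9 has {2,3,5,6,7,8,9}; box has {5,7,8,9} → only 4 remains.
(9,9) = 1: row 9 has {3,5,7,9}; col 9 has {2,3,4,5,6,7,8,9}; box has {4,5,7,8,9} → only 1 remains.
(1,8) = 8: row 1 has {1,2,3,4,5,6,7,9}; col 8 has {1,3,4,5,7,9}; box has {1,2,3,4,5,6,7,9} → only 8 remains.
(7,2) = 8: row 7 has {1,4,5,7}; col 2 has {1,2,3,5,6,7,9}; box has {1,3,5,7} → only 8 remains.
(9,2) = 4: row 9 has {1,3,5,7,9}; col 2 has {1,2,3,5,6,7,8,9}; box has {1,3,5,7,8} → only 4 remains.
(8,5) = 4: in row 8, 4 can only go here (every other open cell in that row sees a 4).
(8,6) = 3: in row 8, 3 can only go here (every other open cell in that row sees a 3).
(7,6) = 9: row 7 has {1,4,5,7,8}; col 6 has {1,2,3,4,5,6,7}; box has {1,3,4,5,7} → only 9 remains.
(8,4) = 6: row 8 has {1,3,4,5,7,8}; col 4 has {1,2,3,4,5,7}; box has {1,3,4,5,7,9} → only 6 remains.
(8,8) = 2: row 8 has {1,3,4,5,6,7,8}; col 8 has {1,3,4,5,7,8,9}; box has {1,4,5,7,8,9} → only 2 remains.
(9,7) = 6: row 9 has {1,3,4,5,7,9}; col 7 has {1,4,5,7,8,9}; box has {1,2,4,5,7,8,9} → only 6 remains.
(2,4) = 8: row 2 has {1,2,3,4,5,7,9}; col 4 has {1,2,3,4,5,6,7}; box has {1,2,3,4,5,7,9} → only 8 remains.
(2,5) = 6: row 2 has {1,2,3,4,5,7,8,9}; col 5 has {1,4,5,7,9}; box has {1,2,3,4,5,7,8,9} → only 6 remains.
(5,7) = 2: row 5 has {1,3,4,5,7,8,9}; col 7 has {1,4,5,6,7,8,9}; box has {1,3,4,5,7,8,9} → only 2 remains.
(5,8) = 6: row 5 has {1,2,3,4,5,7,8,9}; col 8 has {1,2,3,4,5,7,8,9}; box has {1,2,3,4,5,7,8,9} → only 6 remains.
(6,4) = 9: row 6 has {1,2,4,5,6,7}; col 4 has {1,2,3,4,5,6,7,8}; box has {1,2,4,5,6,7} → only 9 remains.
(6,6) = 8: row 6 has {1,2,4,5,6,7,9}; col 6 has {1,2,3,4,5,6,7,9}; box has {1,2,4,5,6,7,9} → only 8 remains.
(7,5) = 2: row 7 has {1,4,5,7,8,9}; col 5 has {1,4,5,6,7,9}; box has {1,3,4,5,6,7,9} → only 2 remains.
(7,7) = 3: row 7 has {1,2,4,5,7,8,9}; col 7 has {1,2,4,5,6,7,8,9}; box has {1,2,4,5,6,7,8,9} → only 3 remains.
(8,3) = 9: row 8 has {1,2,3,4,5,6,7,8}; col 3 has {1,3,4,5,7,8}; box has {1,3,4,5,7,8} → only 9 remains.
(9,3) = 2: row 9 has {1,3,4,5,6,7,9}; col 3 has {1,3,4,5,7,8,9}; box has {1,3,4,5,7,8,9} → only 2 remains.
(9,5) = 8: row 9 has {1,2,3,4,5,6,7,9}; col 5 has {1,2,4,5,6,7,9}; box has {1,2,3,4,5,6,7,9} → only 8 remains.
(6,5) = 3: row 6 has {1,2,4,5,6,7,8,9}; col 5 has {1,2,4,5,6,7,8,9}; box has {1,2,4,5,6,7,8,9} → only 3 remains.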